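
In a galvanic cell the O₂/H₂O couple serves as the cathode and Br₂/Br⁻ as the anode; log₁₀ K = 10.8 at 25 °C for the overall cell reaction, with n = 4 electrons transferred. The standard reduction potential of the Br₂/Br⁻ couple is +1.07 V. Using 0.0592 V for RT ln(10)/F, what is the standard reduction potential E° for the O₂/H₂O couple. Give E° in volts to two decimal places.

+1.23 V

E°cell = (0.0592/n)·log K = (0.0592/4)(10.8) = +0.160 V.
Since O₂/H₂O is the cathode and Br₂/Br⁻ the anode, E°cell = E°(O₂/H₂O) − E°(Br₂/Br⁻).
So E°(O₂/H₂O) = E°cell + E°(Br₂/Br⁻) = +0.160 + (+1.07) = +1.23 V.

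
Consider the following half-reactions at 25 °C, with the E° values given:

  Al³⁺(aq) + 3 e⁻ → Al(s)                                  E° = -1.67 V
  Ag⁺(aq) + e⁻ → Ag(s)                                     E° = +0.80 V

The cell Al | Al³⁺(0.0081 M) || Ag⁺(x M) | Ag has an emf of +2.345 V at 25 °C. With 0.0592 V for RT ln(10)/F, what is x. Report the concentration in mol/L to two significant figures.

0.0016 M

Ag⁺/Ag is the cathode, Al³⁺/Al the anode: E°cell = +2.47 V, n = 3.
Overall reaction: 3 Ag⁺(aq) + Al(s) → 3 Ag(s) + Al³⁺(aq); Q = [Al³⁺]^1/[Ag⁺]^3.
From E = E° − (0.0592/n) log Q: log Q = (E° − E)·n/0.0592 = (+2.47 − (+2.345))·3/0.0592 = 6.3345.
So 3·log[Ag⁺] = 1·log(0.0081) − log Q = -2.0915 − (6.3345) = -8.4260; log[Ag⁺] = -8.4260 / 3 = -2.8087; [Ag⁺] = 10^(-2.8087) ≈ 0.0016 M.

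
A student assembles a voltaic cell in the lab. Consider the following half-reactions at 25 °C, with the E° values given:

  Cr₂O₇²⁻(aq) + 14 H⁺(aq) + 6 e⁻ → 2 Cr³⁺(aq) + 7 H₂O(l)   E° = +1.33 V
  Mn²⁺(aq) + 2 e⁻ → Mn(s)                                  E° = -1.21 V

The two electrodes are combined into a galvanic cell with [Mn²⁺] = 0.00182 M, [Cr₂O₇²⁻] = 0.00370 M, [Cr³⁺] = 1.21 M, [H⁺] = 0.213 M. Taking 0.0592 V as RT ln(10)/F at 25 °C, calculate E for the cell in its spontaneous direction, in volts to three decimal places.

+2.503 V

Cr₂O₇²⁻/Cr³⁺ is the cathode (higher E°), Mn²⁺/Mn the anode: E°cell = +1.33 − (-1.21) = +2.54 V, n = 6.
Overall: Cr₂O₇²⁻(aq) + 14 H⁺(aq) + 3 Mn(s) → 2 Cr³⁺(aq) + 7 H₂O(l) + 3 Mn²⁺(aq)
Q = [Cr³⁺]^2·[Mn²⁺]^3 / ([Cr₂O₇²⁻]·[H⁺]^14); log Q = 3.780.
E = E° − (0.0592/n) log Q = +2.54 − (0.0592/6)(3.780) = +2.503 V.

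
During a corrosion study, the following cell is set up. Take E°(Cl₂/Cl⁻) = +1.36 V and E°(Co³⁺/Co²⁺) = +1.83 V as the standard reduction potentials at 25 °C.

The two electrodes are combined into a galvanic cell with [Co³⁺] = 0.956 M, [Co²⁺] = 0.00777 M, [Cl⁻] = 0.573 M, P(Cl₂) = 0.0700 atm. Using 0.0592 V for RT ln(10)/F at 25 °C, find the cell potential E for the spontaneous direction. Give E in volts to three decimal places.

+0.614 V

Co³⁺/Co²⁺ is the cathode (higher E°), Cl₂/Cl⁻ the anode: E°cell = +1.83 − (+1.36) = +0.47 V, n = 2.
Overall: 2 Co³⁺(aq) + 2 Cl⁻(aq) → 2 Co²⁺(aq) + Cl₂(g)
Q = [Co²⁺]^2·P(Cl₂) / ([Co³⁺]^2·[Cl⁻]^2); log Q = -4.851.
E = E° − (0.0592/n) log Q = +0.47 − (0.0592/2)(-4.851) = +0.614 V.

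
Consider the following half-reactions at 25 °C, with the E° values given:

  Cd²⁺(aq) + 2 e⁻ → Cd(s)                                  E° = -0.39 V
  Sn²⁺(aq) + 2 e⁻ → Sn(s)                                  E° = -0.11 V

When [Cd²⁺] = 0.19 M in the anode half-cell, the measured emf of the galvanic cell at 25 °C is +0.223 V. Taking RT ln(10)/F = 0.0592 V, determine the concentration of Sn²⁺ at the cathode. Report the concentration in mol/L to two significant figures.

Sn²⁺/Sn is the cathode, Cd²⁺/Cd the anode: E°cell = +0.28 V, n = 2.
Overall reaction: Sn²⁺(aq) + Cd(s) → Sn(s) + Cd²⁺(aq); Q = [Cd²⁺]^1/[Sn²⁺]^1.
From E = E° − (0.0592/n) log Q: log Q = (E° − E)·n/0.0592 = (+0.28 − (+0.223))·2/0.0592 = 1.9257.
So 1·log[Sn²⁺] = 1·log(0.19) − log Q = -0.7212 − (1.9257) = -2.6469; [Sn²⁺] = 10^(-2.6469) ≈ 0.0023 M.

0.0023 M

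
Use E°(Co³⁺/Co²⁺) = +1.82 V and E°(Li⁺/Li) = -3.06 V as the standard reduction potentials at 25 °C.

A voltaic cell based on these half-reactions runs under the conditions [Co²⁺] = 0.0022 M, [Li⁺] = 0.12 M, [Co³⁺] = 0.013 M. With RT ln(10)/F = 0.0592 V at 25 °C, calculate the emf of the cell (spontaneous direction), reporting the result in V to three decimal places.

Co³⁺/Co²⁺ is the cathode (higher E°), Li⁺/Li the anode: E°cell = +1.82 − (-3.06) = +4.88 V, n = 1.
Overall: Co³⁺(aq) + Li(s) → Co²⁺(aq) + Li⁺(aq)
Q = [Co²⁺]·[Li⁺] / ([Co³⁺]); log Q = -1.692.
E = E° − (0.0592/n) log Q = +4.88 − (0.0592/1)(-1.692) = +4.980 V.

+4.980 V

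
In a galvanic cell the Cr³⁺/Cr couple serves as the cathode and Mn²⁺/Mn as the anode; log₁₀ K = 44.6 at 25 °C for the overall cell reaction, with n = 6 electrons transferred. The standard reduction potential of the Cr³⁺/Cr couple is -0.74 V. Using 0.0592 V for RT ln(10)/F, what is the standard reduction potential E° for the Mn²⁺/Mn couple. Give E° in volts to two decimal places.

-1.18 V

E°cell = (0.0592/n)·log K = (0.0592/6)(44.6) = +0.440 V.
Since Cr³⁺/Cr is the cathode and Mn²⁺/Mn the anode, E°cell = E°(Cr³⁺/Cr) − E°(Mn²⁺/Mn).
So E°(Mn²⁺/Mn) = E°(Cr³⁺/Cr) − E°cell = (-0.74) − (+0.440) = -1.18 V.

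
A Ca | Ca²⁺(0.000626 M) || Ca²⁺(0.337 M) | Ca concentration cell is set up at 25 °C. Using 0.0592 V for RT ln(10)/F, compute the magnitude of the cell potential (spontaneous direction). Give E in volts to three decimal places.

For a concentration cell E°cell = 0. The 0.337 M side is the cathode (reduction is favoured where [Ca²⁺] is higher).
With n = 2, E = −(0.0592/2) log([Ca²⁺]ₐₙ/[Ca²⁺]꜀ₐₜ) = −(0.0592/2) log(0.000626/0.337) = −(0.0592/2)(-2.731) = +0.081 V.

+0.081 V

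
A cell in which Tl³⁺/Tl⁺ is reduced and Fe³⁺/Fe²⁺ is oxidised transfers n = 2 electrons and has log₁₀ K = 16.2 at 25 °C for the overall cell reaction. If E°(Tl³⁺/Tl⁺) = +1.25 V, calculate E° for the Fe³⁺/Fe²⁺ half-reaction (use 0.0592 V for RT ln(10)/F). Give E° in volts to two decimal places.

+0.77 V

E°cell = (0.0592/n)·log K = (0.0592/2)(16.2) = +0.480 V.
Since Tl³⁺/Tl⁺ is the cathode and Fe³⁺/Fe²⁺ the anode, E°cell = E°(Tl³⁺/Tl⁺) − E°(Fe³⁺/Fe²⁺).
So E°(Fe³⁺/Fe²⁺) = E°(Tl³⁺/Tl⁺) − E°cell = (+1.25) − (+0.480) = +0.77 V.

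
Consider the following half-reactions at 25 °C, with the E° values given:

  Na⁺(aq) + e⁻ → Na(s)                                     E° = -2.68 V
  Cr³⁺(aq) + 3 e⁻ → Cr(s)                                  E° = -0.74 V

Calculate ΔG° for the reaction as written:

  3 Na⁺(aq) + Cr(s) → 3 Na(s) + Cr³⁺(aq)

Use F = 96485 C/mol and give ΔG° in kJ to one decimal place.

+561.5 kJ

As written, Na⁺/Na is reduced (cathode) and Cr³⁺/Cr is oxidised (anode), so E°cell = (-2.68) − (-0.74) = -1.94 V.
Balancing electrons gives n = 3.
ΔG° = −nFE° = −(3)(96485)(-1.94) = 561,543 J = +561.5 kJ.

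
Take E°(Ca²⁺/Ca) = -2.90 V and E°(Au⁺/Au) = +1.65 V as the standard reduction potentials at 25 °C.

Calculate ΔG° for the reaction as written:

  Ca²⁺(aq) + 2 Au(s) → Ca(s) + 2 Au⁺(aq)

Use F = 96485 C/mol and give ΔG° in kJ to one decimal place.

As written, Ca²⁺/Ca is reduced (cathode) and Au⁺/Au is oxidised (anode), so E°cell = (-2.90) − (+1.65) = -4.55 V.
Balancing electrons gives n = 2.
ΔG° = −nFE° = −(2)(96485)(-4.55) = 878,014 J = +878.0 kJ.

+878.0 kJ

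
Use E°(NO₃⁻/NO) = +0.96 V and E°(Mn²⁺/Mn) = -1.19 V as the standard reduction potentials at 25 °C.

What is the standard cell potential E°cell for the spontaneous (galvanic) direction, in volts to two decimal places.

+2.15 V

The NO₃⁻/NO couple has the higher reduction potential, so it is the cathode; Mn²⁺/Mn is oxidised at the anode.
E°cell = E°(cathode) − E°(anode) = (+0.96) − (-1.19) = +2.15 V.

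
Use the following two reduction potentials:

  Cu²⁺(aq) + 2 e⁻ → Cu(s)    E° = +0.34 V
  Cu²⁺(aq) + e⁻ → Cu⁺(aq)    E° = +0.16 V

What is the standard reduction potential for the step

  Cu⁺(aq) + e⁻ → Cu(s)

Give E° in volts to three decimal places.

+0.520 V

Sequential free energies add, so n₃E°₃ = n₁E°₁ + n₂E°₂.
With n₃ = 2, and the known step contributing 1×(+0.16) V, the unknown satisfies 1·E° = 2×(+0.34) − 1×(+0.16) = +0.520.
E° = +0.520 / 1 = +0.520 V.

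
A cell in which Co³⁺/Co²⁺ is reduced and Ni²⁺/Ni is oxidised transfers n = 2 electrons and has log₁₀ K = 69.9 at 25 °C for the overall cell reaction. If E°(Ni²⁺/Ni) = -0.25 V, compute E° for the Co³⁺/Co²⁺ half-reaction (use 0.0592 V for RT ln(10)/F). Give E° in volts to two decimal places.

+1.82 V

E°cell = (0.0592/n)·log K = (0.0592/2)(69.9) = +2.069 V.
Since Co³⁺/Co²⁺ is the cathode and Ni²⁺/Ni the anode, E°cell = E°(Co³⁺/Co²⁺) − E°(Ni²⁺/Ni).
So E°(Co³⁺/Co²⁺) = E°cell + E°(Ni²⁺/Ni) = +2.069 + (-0.25) = +1.82 V.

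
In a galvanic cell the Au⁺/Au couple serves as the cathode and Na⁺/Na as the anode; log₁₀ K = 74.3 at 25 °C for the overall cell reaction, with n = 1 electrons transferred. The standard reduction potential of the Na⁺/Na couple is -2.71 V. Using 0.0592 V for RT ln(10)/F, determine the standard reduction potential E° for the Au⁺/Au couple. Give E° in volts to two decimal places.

E°cell = (0.0592/n)·log K = (0.0592/1)(74.3) = +4.399 V.
Since Au⁺/Au is the cathode and Na⁺/Na the anode, E°cell = E°(Au⁺/Au) − E°(Na⁺/Na).
So E°(Au⁺/Au) = E°cell + E°(Na⁺/Na) = +4.399 + (-2.71) = +1.69 V.

+1.69 V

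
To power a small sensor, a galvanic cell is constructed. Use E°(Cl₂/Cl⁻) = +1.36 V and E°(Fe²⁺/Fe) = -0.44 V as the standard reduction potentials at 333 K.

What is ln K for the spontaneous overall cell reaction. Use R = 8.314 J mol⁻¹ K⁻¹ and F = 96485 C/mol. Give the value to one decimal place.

Cathode: Cl₂/Cl⁻; anode: Fe²⁺/Fe. E°cell = (+1.36) − (-0.44) = +1.80 V, with n = 2.
ΔG° = −nFE° = −RT ln K, so ln K = nFE°/(RT) = (2)(96485)(+1.80) / ((8.314)(333)) = 125.461.

125.5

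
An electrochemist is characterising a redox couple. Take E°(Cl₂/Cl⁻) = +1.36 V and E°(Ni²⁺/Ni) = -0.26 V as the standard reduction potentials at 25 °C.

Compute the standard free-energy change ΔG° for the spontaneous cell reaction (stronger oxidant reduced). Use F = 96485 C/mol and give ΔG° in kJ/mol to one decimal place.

-312.6 kJ/mol

Cl₂/Cl⁻ (E° = +1.36 V) is the cathode; Ni²⁺/Ni (E° = -0.26 V) is the anode, so E°cell = +1.62 V.
Balancing electrons gives n = 2 (lcm of 2 and 2).
ΔG° = −nFE° = −(2)(96485)(+1.62) = -312,611 J = -312.6 kJ/mol.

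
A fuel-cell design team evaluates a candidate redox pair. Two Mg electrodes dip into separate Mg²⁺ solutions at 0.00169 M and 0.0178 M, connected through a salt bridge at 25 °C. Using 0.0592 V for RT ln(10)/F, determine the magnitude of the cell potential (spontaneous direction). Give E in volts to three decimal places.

For a concentration cell E°cell = 0. The 0.0178 M side is the cathode (reduction is favoured where [Mg²⁺] is higher).
With n = 2, E = −(0.0592/2) log([Mg²⁺]ₐₙ/[Mg²⁺]꜀ₐₜ) = −(0.0592/2) log(0.00169/0.0178) = −(0.0592/2)(-1.023) = +0.030 V.

+0.030 V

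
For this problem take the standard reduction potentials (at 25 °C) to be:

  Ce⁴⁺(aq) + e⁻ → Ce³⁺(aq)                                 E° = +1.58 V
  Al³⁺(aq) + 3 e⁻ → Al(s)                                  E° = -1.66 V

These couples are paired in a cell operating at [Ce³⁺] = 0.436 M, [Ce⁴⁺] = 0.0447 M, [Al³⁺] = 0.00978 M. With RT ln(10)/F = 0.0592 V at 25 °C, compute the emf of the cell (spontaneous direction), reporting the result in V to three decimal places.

+3.221 V

Ce⁴⁺/Ce³⁺ is the cathode (higher E°), Al³⁺/Al the anode: E°cell = +1.58 − (-1.66) = +3.24 V, n = 3.
Overall: 3 Ce⁴⁺(aq) + Al(s) → 3 Ce³⁺(aq) + Al³⁺(aq)
Q = [Ce³⁺]^3·[Al³⁺] / ([Ce⁴⁺]^3); log Q = 0.958.
E = E° − (0.0592/n) log Q = +3.24 − (0.0592/3)(0.958) = +3.221 V.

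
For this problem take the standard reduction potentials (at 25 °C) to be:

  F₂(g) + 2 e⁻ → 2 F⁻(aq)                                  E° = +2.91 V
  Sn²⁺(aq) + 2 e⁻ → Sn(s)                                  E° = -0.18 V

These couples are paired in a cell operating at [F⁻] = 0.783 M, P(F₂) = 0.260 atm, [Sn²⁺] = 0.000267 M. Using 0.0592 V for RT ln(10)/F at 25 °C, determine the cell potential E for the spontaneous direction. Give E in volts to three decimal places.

+3.185 V

F₂/F⁻ is the cathode (higher E°), Sn²⁺/Sn the anode: E°cell = +2.91 − (-0.18) = +3.09 V, n = 2.
Overall: F₂(g) + Sn(s) → 2 F⁻(aq) + Sn²⁺(aq)
Q = [F⁻]^2·[Sn²⁺] / (P(F₂)); log Q = -3.201.
E = E° − (0.0592/n) log Q = +3.09 − (0.0592/2)(-3.201) = +3.185 V.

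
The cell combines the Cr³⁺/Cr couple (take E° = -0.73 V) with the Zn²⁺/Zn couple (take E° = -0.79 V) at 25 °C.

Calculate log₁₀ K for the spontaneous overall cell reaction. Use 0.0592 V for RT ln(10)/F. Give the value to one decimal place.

Cathode: Cr³⁺/Cr; anode: Zn²⁺/Zn. E°cell = +0.06 V, n = 6.
log K = nE°cell / 0.0592 = (6)(+0.06) / 0.0592 = 6.1.

6.1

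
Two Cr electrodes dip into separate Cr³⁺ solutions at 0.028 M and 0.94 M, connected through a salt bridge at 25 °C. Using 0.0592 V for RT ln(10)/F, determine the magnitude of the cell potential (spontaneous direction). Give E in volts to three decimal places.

For a concentration cell E°cell = 0. The 0.94 M side is the cathode (reduction is favoured where [Cr³⁺] is higher).
With n = 3, E = −(0.0592/3) log([Cr³⁺]ₐₙ/[Cr³⁺]꜀ₐₜ) = −(0.0592/3) log(0.028/0.94) = −(0.0592/3)(-1.526) = +0.030 V.

+0.030 V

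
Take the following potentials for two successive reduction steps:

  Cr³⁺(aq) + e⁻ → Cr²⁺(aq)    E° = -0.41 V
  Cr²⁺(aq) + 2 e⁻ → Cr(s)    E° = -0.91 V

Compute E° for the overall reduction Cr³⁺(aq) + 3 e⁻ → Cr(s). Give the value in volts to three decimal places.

Standard free energies of sequential steps add: ΔG°₃ = ΔG°₁ + ΔG°₂, so n₃E°₃ = n₁E°₁ + n₂E°₂.
E°₃ = (1×-0.41 + 2×-0.91) / 3 = (-2.230) / 3 = -0.743 V.

-0.743 V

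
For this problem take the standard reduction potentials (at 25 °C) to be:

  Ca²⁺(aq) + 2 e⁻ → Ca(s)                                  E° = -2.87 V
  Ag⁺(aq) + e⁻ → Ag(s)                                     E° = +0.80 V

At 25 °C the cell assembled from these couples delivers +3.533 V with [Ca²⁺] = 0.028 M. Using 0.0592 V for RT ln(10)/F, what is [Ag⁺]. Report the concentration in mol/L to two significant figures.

0.00081 M

Ag⁺/Ag is the cathode, Ca²⁺/Ca the anode: E°cell = +3.67 V, n = 2.
Overall reaction: 2 Ag⁺(aq) + Ca(s) → 2 Ag(s) + Ca²⁺(aq); Q = [Ca²⁺]^1/[Ag⁺]^2.
From E = E° − (0.0592/n) log Q: log Q = (E° − E)·n/0.0592 = (+3.67 − (+3.533))·2/0.0592 = 4.6284.
So 2·log[Ag⁺] = 1·log(0.028) − log Q = -1.5528 − (4.6284) = -6.1812; log[Ag⁺] = -6.1812 / 2 = -3.0906; [Ag⁺] = 10^(-3.0906) ≈ 0.00081 M.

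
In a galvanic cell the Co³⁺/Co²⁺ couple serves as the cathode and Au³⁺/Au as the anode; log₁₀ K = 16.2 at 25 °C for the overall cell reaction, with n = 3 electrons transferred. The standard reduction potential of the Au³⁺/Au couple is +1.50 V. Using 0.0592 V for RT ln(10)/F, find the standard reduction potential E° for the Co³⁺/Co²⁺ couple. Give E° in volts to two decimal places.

E°cell = (0.0592/n)·log K = (0.0592/3)(16.2) = +0.320 V.
Since Co³⁺/Co²⁺ is the cathode and Au³⁺/Au the anode, E°cell = E°(Co³⁺/Co²⁺) − E°(Au³⁺/Au).
So E°(Co³⁺/Co²⁺) = E°cell + E°(Au³⁺/Au) = +0.320 + (+1.50) = +1.82 V.

+1.82 V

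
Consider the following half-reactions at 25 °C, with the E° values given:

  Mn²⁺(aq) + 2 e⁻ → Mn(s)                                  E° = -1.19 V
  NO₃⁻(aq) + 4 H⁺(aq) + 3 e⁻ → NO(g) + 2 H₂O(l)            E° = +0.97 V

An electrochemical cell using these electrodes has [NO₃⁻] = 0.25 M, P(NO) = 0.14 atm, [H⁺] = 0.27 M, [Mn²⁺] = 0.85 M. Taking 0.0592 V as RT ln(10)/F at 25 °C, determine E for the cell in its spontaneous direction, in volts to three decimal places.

+2.122 V

NO₃⁻/NO is the cathode (higher E°), Mn²⁺/Mn the anode: E°cell = +0.97 − (-1.19) = +2.16 V, n = 6.
Overall: 2 NO₃⁻(aq) + 8 H⁺(aq) + 3 Mn(s) → 2 NO(g) + 4 H₂O(l) + 3 Mn²⁺(aq)
Q = P(NO)^2·[Mn²⁺]^3 / ([NO₃⁻]^2·[H⁺]^8); log Q = 3.834.
E = E° − (0.0592/n) log Q = +2.16 − (0.0592/6)(3.834) = +2.122 V.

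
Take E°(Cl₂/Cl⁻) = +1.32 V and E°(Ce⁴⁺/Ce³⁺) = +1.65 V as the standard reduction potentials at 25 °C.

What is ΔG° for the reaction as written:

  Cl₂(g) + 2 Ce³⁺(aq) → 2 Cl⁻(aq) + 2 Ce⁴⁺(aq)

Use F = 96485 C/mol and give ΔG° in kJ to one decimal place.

As written, Cl₂/Cl⁻ is reduced (cathode) and Ce⁴⁺/Ce³⁺ is oxidised (anode), so E°cell = (+1.32) − (+1.65) = -0.33 V.
Balancing electrons gives n = 2.
ΔG° = −nFE° = −(2)(96485)(-0.33) = 63,680 J = +63.7 kJ.

+63.7 kJ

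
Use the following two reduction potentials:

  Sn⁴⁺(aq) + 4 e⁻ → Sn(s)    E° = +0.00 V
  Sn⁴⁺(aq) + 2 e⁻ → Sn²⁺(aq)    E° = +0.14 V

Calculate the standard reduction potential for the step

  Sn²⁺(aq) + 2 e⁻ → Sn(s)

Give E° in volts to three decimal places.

-0.140 V

Sequential free energies add, so n₃E°₃ = n₁E°₁ + n₂E°₂.
With n₃ = 4, and the known step contributing 2×(+0.14) V, the unknown satisfies 2·E° = 4×(+0.00) − 2×(+0.14) = -0.280.
E° = -0.280 / 2 = -0.140 V.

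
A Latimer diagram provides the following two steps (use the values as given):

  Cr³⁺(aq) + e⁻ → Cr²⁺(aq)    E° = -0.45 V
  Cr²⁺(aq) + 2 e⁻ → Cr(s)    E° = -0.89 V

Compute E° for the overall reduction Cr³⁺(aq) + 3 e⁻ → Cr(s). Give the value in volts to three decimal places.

-0.743 V

Standard free energies of sequential steps add: ΔG°₃ = ΔG°₁ + ΔG°₂, so n₃E°₃ = n₁E°₁ + n₂E°₂.
E°₃ = (1×-0.45 + 2×-0.89) / 3 = (-2.230) / 3 = -0.743 V.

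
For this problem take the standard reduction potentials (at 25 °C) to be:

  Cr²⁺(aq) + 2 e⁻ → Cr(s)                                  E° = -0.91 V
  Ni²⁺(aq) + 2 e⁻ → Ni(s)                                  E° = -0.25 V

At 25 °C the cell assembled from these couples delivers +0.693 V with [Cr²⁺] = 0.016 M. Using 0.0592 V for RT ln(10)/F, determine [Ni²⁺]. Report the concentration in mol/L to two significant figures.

0.21 M

Ni²⁺/Ni is the cathode, Cr²⁺/Cr the anode: E°cell = +0.66 V, n = 2.
Overall reaction: Ni²⁺(aq) + Cr(s) → Ni(s) + Cr²⁺(aq); Q = [Cr²⁺]^1/[Ni²⁺]^1.
From E = E° − (0.0592/n) log Q: log Q = (E° − E)·n/0.0592 = (+0.66 − (+0.693))·2/0.0592 = -1.1149.
So 1·log[Ni²⁺] = 1·log(0.016) − log Q = -1.7959 − (-1.1149) = -0.6810; [Ni²⁺] = 10^(-0.6810) ≈ 0.21 M.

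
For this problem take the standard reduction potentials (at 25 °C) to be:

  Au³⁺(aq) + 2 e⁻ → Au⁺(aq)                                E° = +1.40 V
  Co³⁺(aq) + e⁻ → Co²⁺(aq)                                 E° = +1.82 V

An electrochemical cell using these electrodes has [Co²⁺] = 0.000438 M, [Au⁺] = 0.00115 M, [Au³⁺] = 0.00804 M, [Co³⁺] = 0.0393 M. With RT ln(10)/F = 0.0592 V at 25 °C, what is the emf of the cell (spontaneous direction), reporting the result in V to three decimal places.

Co³⁺/Co²⁺ is the cathode (higher E°), Au³⁺/Au⁺ the anode: E°cell = +1.82 − (+1.40) = +0.42 V, n = 2.
Overall: 2 Co³⁺(aq) + Au⁺(aq) → 2 Co²⁺(aq) + Au³⁺(aq)
Q = [Co²⁺]^2·[Au³⁺] / ([Co³⁺]^2·[Au⁺]); log Q = -3.061.
E = E° − (0.0592/n) log Q = +0.42 − (0.0592/2)(-3.061) = +0.511 V.

+0.511 V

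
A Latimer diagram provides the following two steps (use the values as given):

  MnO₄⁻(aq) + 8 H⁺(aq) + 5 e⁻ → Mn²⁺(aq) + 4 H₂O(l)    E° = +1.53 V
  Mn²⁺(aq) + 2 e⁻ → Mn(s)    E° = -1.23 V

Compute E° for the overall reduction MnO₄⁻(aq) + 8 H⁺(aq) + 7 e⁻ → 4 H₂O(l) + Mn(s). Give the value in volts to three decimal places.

+0.741 V

Adding the free-energy changes (−nFE°) of the two steps gives −n₃FE°₃ = −n₁FE°₁ − n₂FE°₂.
E°₃ = (5×+1.53 + 2×-1.23) / 7 = (+5.190) / 7 = +0.741 V.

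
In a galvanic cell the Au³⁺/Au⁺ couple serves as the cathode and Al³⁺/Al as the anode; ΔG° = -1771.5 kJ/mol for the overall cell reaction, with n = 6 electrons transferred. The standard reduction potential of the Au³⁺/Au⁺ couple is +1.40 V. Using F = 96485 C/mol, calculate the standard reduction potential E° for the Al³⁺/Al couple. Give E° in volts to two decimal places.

E°cell = −ΔG°/(nF) = −(-1771.5×10³)/((6)(96485)) = +3.060 V.
Since Au³⁺/Au⁺ is the cathode and Al³⁺/Al the anode, E°cell = E°(Au³⁺/Au⁺) − E°(Al³⁺/Al).
So E°(Al³⁺/Al) = E°(Au³⁺/Au⁺) − E°cell = (+1.40) − (+3.060) = -1.66 V.

-1.66 V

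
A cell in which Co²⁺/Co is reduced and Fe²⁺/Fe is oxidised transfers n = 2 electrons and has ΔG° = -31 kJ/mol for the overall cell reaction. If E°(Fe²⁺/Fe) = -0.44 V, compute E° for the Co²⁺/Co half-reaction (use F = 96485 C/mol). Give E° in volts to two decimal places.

E°cell = −ΔG°/(nF) = −(-31×10³)/((2)(96485)) = +0.161 V.
Since Co²⁺/Co is the cathode and Fe²⁺/Fe the anode, E°cell = E°(Co²⁺/Co) − E°(Fe²⁺/Fe).
So E°(Co²⁺/Co) = E°cell + E°(Fe²⁺/Fe) = +0.161 + (-0.44) = -0.28 V.

-0.28 V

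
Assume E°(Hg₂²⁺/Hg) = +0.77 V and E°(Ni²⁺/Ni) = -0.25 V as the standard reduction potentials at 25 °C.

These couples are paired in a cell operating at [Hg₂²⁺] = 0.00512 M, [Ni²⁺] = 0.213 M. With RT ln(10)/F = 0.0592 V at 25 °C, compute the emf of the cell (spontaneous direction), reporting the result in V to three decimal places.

+0.972 V

Hg₂²⁺/Hg is the cathode (higher E°), Ni²⁺/Ni the anode: E°cell = +0.77 − (-0.25) = +1.02 V, n = 2.
Overall: Hg₂²⁺(aq) + Ni(s) → 2 Hg(l) + Ni²⁺(aq)
Q = [Ni²⁺] / ([Hg₂²⁺]); log Q = 1.619.
E = E° − (0.0592/n) log Q = +1.02 − (0.0592/2)(1.619) = +0.972 V.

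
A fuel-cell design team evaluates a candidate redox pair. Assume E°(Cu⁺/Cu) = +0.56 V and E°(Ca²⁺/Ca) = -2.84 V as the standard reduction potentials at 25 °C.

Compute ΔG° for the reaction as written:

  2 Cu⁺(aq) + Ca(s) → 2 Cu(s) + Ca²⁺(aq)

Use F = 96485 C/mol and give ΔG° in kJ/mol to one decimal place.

-656.1 kJ/mol

As written, Cu⁺/Cu is reduced (cathode) and Ca²⁺/Ca is oxidised (anode), so E°cell = (+0.56) − (-2.84) = +3.40 V.
Balancing electrons gives n = 2.
ΔG° = −nFE° = −(2)(96485)(+3.40) = -656,098 J = -656.1 kJ/mol.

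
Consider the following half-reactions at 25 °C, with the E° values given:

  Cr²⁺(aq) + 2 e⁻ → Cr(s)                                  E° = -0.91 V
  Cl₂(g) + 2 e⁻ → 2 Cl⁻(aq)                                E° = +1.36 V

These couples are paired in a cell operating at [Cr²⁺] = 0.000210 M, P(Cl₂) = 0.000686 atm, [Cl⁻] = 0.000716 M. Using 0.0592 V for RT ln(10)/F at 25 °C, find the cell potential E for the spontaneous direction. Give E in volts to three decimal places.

+2.471 V

Cl₂/Cl⁻ is the cathode (higher E°), Cr²⁺/Cr the anode: E°cell = +1.36 − (-0.91) = +2.27 V, n = 2.
Overall: Cl₂(g) + Cr(s) → 2 Cl⁻(aq) + Cr²⁺(aq)
Q = [Cl⁻]^2·[Cr²⁺] / (P(Cl₂)); log Q = -6.804.
E = E° − (0.0592/n) log Q = +2.27 − (0.0592/2)(-6.804) = +2.471 V.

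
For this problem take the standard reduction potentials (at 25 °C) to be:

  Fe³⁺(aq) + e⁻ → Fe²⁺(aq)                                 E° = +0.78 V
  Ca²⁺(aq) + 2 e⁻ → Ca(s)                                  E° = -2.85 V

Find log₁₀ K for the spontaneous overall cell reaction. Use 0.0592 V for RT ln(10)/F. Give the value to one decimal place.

Cathode: Fe³⁺/Fe²⁺; anode: Ca²⁺/Ca. E°cell = +3.63 V, n = 2.
log K = nE°cell / 0.0592 = (2)(+3.63) / 0.0592 = 122.6.

122.6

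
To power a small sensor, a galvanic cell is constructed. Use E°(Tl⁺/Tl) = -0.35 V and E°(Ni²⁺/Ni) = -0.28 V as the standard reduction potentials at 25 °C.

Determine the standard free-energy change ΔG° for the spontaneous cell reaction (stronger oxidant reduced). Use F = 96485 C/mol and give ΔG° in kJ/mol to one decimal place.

Ni²⁺/Ni (E° = -0.28 V) is the cathode; Tl⁺/Tl (E° = -0.35 V) is the anode, so E°cell = +0.07 V.
Balancing electrons gives n = 2 (lcm of 2 and 1).
ΔG° = −nFE° = −(2)(96485)(+0.07) = -13,508 J = -13.5 kJ/mol.

-13.5 kJ/mol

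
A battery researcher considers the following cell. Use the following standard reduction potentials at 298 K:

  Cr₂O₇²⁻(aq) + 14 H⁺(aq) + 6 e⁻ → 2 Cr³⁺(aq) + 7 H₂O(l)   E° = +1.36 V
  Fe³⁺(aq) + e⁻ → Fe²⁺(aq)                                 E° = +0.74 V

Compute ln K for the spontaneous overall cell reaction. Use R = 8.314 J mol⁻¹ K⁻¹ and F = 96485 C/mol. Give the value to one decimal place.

Cathode: Cr₂O₇²⁻/Cr³⁺; anode: Fe³⁺/Fe²⁺. E°cell = (+1.36) − (+0.74) = +0.62 V, with n = 6.
ΔG° = −nFE° = −RT ln K, so ln K = nFE°/(RT) = (6)(96485)(+0.62) / ((8.314)(298)) = 144.869.

144.9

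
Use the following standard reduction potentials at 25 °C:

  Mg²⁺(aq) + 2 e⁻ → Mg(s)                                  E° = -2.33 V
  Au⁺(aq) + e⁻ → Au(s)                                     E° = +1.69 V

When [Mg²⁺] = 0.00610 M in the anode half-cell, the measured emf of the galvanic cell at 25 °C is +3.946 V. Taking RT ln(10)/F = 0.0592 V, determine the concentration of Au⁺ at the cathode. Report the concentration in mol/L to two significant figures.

0.0044 M

Au⁺/Au is the cathode, Mg²⁺/Mg the anode: E°cell = +4.02 V, n = 2.
Overall reaction: 2 Au⁺(aq) + Mg(s) → 2 Au(s) + Mg²⁺(aq); Q = [Mg²⁺]^1/[Au⁺]^2.
From E = E° − (0.0592/n) log Q: log Q = (E° − E)·n/0.0592 = (+4.02 − (+3.946))·2/0.0592 = 2.5000.
So 2·log[Au⁺] = 1·log(0.0061) − log Q = -2.2147 − (2.5000) = -4.7147; log[Au⁺] = -4.7147 / 2 = -2.3573; [Au⁺] = 10^(-2.3573) ≈ 0.0044 M.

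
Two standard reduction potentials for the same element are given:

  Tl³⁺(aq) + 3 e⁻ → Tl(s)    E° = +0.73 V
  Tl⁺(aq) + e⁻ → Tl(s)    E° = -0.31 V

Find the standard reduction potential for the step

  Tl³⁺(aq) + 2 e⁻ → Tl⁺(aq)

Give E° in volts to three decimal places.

Sequential free energies add, so n₃E°₃ = n₁E°₁ + n₂E°₂.
With n₃ = 3, and the known step contributing 1×(-0.31) V, the unknown satisfies 2·E° = 3×(+0.73) − 1×(-0.31) = +2.500.
E° = +2.500 / 2 = +1.250 V.

+1.250 V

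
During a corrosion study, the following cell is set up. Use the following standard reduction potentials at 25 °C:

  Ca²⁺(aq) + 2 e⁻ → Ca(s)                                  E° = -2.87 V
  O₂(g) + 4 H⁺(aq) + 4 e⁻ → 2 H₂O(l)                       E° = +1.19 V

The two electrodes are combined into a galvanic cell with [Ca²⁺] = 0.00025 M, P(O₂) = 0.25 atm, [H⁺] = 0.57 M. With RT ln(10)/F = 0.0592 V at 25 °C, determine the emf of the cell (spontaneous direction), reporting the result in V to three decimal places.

O₂/H₂O is the cathode (higher E°), Ca²⁺/Ca the anode: E°cell = +1.19 − (-2.87) = +4.06 V, n = 4.
Overall: O₂(g) + 4 H⁺(aq) + 2 Ca(s) → 2 H₂O(l) + 2 Ca²⁺(aq)
Q = [Ca²⁺]^2 / (P(O₂)·[H⁺]^4); log Q = -5.626.
E = E° − (0.0592/n) log Q = +4.06 − (0.0592/4)(-5.626) = +4.143 V.

+4.143 V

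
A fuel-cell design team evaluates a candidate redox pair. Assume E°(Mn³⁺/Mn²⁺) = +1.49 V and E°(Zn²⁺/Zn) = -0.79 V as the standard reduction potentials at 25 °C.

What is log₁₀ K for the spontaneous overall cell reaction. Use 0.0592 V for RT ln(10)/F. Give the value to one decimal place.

Cathode: Mn³⁺/Mn²⁺; anode: Zn²⁺/Zn. E°cell = +2.28 V, n = 2.
log K = nE°cell / 0.0592 = (2)(+2.28) / 0.0592 = 77.0.

77.0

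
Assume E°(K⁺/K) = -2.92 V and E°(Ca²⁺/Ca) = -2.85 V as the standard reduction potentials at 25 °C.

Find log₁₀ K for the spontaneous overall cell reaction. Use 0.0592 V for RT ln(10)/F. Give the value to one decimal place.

Cathode: Ca²⁺/Ca; anode: K⁺/K. E°cell = +0.07 V, n = 2.
log K = nE°cell / 0.0592 = (2)(+0.07) / 0.0592 = 2.4.

2.4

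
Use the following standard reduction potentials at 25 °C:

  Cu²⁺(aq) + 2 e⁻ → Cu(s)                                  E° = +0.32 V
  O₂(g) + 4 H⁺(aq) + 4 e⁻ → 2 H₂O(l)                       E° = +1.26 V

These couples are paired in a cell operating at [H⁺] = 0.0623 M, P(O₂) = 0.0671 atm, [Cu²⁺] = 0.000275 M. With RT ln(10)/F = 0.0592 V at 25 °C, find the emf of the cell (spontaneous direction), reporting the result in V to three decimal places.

O₂/H₂O is the cathode (higher E°), Cu²⁺/Cu the anode: E°cell = +1.26 − (+0.32) = +0.94 V, n = 4.
Overall: O₂(g) + 4 H⁺(aq) + 2 Cu(s) → 2 H₂O(l) + 2 Cu²⁺(aq)
Q = [Cu²⁺]^2 / (P(O₂)·[H⁺]^4); log Q = -1.126.
E = E° − (0.0592/n) log Q = +0.94 − (0.0592/4)(-1.126) = +0.957 V.

+0.957 V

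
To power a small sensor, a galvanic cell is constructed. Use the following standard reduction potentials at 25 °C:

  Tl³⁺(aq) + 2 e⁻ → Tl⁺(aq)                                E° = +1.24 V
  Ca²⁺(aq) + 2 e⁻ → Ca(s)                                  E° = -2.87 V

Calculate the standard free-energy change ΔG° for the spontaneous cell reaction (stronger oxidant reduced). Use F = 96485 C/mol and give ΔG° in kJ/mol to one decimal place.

Tl³⁺/Tl⁺ (E° = +1.24 V) is the cathode; Ca²⁺/Ca (E° = -2.87 V) is the anode, so E°cell = +4.11 V.
Balancing electrons gives n = 2 (lcm of 2 and 2).
ΔG° = −nFE° = −(2)(96485)(+4.11) = -793,107 J = -793.1 kJ/mol.

-793.1 kJ/mol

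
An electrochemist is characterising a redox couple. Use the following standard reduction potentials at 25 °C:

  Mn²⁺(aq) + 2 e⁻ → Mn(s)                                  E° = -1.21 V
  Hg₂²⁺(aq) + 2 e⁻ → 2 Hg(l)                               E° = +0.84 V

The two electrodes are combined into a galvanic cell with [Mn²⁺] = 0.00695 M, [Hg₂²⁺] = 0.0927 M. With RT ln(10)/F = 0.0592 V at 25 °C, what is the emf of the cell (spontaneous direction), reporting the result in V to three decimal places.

+2.083 V

Hg₂²⁺/Hg is the cathode (higher E°), Mn²⁺/Mn the anode: E°cell = +0.84 − (-1.21) = +2.05 V, n = 2.
Overall: Hg₂²⁺(aq) + Mn(s) → 2 Hg(l) + Mn²⁺(aq)
Q = [Mn²⁺] / ([Hg₂²⁺]); log Q = -1.125.
E = E° − (0.0592/n) log Q = +2.05 − (0.0592/2)(-1.125) = +2.083 V.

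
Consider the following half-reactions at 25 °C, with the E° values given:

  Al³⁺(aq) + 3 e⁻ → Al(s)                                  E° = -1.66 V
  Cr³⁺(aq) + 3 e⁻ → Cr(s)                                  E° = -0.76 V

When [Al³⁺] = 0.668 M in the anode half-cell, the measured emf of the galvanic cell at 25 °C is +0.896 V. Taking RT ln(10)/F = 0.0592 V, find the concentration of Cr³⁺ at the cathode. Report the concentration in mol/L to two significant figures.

0.42 M

Cr³⁺/Cr is the cathode, Al³⁺/Al the anode: E°cell = +0.90 V, n = 3.
Overall reaction: Cr³⁺(aq) + Al(s) → Cr(s) + Al³⁺(aq); Q = [Al³⁺]^1/[Cr³⁺]^1.
From E = E° − (0.0592/n) log Q: log Q = (E° − E)·n/0.0592 = (+0.90 − (+0.896))·3/0.0592 = 0.2027.
So 1·log[Cr³⁺] = 1·log(0.668) − log Q = -0.1752 − (0.2027) = -0.3779; [Cr³⁺] = 10^(-0.3779) ≈ 0.42 M.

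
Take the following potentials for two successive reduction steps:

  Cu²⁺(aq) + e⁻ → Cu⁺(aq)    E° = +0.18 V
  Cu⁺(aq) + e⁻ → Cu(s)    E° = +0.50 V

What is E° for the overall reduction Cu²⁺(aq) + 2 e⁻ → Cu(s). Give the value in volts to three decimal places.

Standard free energies of sequential steps add: ΔG°₃ = ΔG°₁ + ΔG°₂, so n₃E°₃ = n₁E°₁ + n₂E°₂.
E°₃ = (1×+0.18 + 1×+0.50) / 2 = (+0.680) / 2 = +0.340 V.

+0.340 V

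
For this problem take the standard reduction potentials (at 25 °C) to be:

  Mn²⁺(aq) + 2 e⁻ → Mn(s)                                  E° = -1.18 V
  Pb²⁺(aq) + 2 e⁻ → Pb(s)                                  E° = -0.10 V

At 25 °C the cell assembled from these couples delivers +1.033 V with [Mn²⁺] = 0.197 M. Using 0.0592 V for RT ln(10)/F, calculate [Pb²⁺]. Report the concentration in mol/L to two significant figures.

Pb²⁺/Pb is the cathode, Mn²⁺/Mn the anode: E°cell = +1.08 V, n = 2.
Overall reaction: Pb²⁺(aq) + Mn(s) → Pb(s) + Mn²⁺(aq); Q = [Mn²⁺]^1/[Pb²⁺]^1.
From E = E° − (0.0592/n) log Q: log Q = (E° − E)·n/0.0592 = (+1.08 − (+1.033))·2/0.0592 = 1.5878.
So 1·log[Pb²⁺] = 1·log(0.197) − log Q = -0.7055 − (1.5878) = -2.2933; [Pb²⁺] = 10^(-2.2933) ≈ 0.0051 M.

0.0051 M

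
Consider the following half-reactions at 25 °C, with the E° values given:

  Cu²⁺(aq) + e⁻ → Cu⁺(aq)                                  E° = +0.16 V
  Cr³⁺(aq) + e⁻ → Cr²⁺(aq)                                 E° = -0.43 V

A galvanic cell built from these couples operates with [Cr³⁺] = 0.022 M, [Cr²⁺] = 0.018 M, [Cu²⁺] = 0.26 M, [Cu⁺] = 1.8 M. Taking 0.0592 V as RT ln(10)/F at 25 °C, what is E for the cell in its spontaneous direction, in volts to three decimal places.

Cu²⁺/Cu⁺ is the cathode (higher E°), Cr³⁺/Cr²⁺ the anode: E°cell = +0.16 − (-0.43) = +0.59 V, n = 1.
Overall: Cu²⁺(aq) + Cr²⁺(aq) → Cu⁺(aq) + Cr³⁺(aq)
Q = [Cu⁺]·[Cr³⁺] / ([Cu²⁺]·[Cr²⁺]); log Q = 0.927.
E = E° − (0.0592/n) log Q = +0.59 − (0.0592/1)(0.927) = +0.535 V.

+0.535 V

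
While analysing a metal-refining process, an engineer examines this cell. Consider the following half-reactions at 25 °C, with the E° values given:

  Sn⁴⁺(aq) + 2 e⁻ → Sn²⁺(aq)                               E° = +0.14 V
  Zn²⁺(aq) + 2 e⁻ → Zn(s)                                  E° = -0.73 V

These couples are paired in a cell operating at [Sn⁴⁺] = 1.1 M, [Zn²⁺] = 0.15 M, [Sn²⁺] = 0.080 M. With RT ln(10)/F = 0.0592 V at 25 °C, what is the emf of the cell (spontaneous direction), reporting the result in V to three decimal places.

+0.928 V

Sn⁴⁺/Sn²⁺ is the cathode (higher E°), Zn²⁺/Zn the anode: E°cell = +0.14 − (-0.73) = +0.87 V, n = 2.
Overall: Sn⁴⁺(aq) + Zn(s) → Sn²⁺(aq) + Zn²⁺(aq)
Q = [Sn²⁺]·[Zn²⁺] / ([Sn⁴⁺]); log Q = -1.962.
E = E° − (0.0592/n) log Q = +0.87 − (0.0592/2)(-1.962) = +0.928 V.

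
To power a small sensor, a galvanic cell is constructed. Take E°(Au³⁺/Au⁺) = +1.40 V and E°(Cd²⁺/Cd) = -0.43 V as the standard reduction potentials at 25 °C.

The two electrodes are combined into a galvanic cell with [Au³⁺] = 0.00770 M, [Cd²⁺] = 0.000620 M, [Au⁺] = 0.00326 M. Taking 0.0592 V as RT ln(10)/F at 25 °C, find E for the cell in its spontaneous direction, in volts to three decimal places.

Au³⁺/Au⁺ is the cathode (higher E°), Cd²⁺/Cd the anode: E°cell = +1.40 − (-0.43) = +1.83 V, n = 2.
Overall: Au³⁺(aq) + Cd(s) → Au⁺(aq) + Cd²⁺(aq)
Q = [Au⁺]·[Cd²⁺] / ([Au³⁺]); log Q = -3.581.
E = E° − (0.0592/n) log Q = +1.83 − (0.0592/2)(-3.581) = +1.936 V.

+1.936 V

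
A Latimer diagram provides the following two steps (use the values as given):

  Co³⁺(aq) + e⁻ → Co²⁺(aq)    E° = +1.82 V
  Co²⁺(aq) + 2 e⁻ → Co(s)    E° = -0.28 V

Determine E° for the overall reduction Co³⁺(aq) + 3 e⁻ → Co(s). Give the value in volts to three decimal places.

Since ΔG° = −nFE° is additive over sequential reductions, n₃E°₃ = n₁E°₁ + n₂E°₂.
E°₃ = (1×+1.82 + 2×-0.28) / 3 = (+1.260) / 3 = +0.420 V.

+0.420 V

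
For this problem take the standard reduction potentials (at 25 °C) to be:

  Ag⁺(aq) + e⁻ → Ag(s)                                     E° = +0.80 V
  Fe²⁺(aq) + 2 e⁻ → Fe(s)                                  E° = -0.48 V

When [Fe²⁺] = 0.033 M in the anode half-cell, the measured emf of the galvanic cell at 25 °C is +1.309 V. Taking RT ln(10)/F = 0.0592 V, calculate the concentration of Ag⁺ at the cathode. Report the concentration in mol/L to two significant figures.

Ag⁺/Ag is the cathode, Fe²⁺/Fe the anode: E°cell = +1.28 V, n = 2.
Overall reaction: 2 Ag⁺(aq) + Fe(s) → 2 Ag(s) + Fe²⁺(aq); Q = [Fe²⁺]^1/[Ag⁺]^2.
From E = E° − (0.0592/n) log Q: log Q = (E° − E)·n/0.0592 = (+1.28 − (+1.309))·2/0.0592 = -0.9797.
So 2·log[Ag⁺] = 1·log(0.033) − log Q = -1.4815 − (-0.9797) = -0.5018; log[Ag⁺] = -0.5018 / 2 = -0.2509; [Ag⁺] = 10^(-0.2509) ≈ 0.56 M.

0.56 M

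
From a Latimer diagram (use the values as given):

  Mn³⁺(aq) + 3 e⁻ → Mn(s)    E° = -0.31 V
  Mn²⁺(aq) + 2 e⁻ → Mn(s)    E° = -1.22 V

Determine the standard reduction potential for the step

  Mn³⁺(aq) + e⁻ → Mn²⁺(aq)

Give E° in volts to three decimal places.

+1.510 V

Sequential free energies add, so n₃E°₃ = n₁E°₁ + n₂E°₂.
With n₃ = 3, and the known step contributing 2×(-1.22) V, the unknown satisfies 1·E° = 3×(-0.31) − 2×(-1.22) = +1.510.
E° = +1.510 / 1 = +1.510 V.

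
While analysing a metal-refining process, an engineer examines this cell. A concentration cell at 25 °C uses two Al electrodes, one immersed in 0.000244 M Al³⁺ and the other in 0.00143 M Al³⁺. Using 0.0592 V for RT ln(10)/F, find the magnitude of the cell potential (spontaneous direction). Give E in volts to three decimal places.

+0.015 V

For a concentration cell E°cell = 0. The 0.00143 M side is the cathode (reduction is favoured where [Al³⁺] is higher).
With n = 3, E = −(0.0592/3) log([Al³⁺]ₐₙ/[Al³⁺]꜀ₐₜ) = −(0.0592/3) log(0.000244/0.00143) = −(0.0592/3)(-0.768) = +0.015 V.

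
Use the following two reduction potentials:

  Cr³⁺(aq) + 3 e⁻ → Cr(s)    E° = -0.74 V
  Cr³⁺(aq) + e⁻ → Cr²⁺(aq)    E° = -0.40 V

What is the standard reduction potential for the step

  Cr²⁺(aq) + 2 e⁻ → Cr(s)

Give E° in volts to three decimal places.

-0.910 V

Sequential free energies add, so n₃E°₃ = n₁E°₁ + n₂E°₂.
With n₃ = 3, and the known step contributing 1×(-0.40) V, the unknown satisfies 2·E° = 3×(-0.74) − 1×(-0.40) = -1.820.
E° = -1.820 / 2 = -0.910 V.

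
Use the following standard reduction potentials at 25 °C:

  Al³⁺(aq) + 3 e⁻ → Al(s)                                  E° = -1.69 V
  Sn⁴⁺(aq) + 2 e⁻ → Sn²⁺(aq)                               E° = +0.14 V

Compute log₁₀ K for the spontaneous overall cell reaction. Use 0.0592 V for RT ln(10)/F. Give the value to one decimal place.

Cathode: Sn⁴⁺/Sn²⁺; anode: Al³⁺/Al. E°cell = +1.83 V, n = 6.
log K = nE°cell / 0.0592 = (6)(+1.83) / 0.0592 = 185.5.

185.5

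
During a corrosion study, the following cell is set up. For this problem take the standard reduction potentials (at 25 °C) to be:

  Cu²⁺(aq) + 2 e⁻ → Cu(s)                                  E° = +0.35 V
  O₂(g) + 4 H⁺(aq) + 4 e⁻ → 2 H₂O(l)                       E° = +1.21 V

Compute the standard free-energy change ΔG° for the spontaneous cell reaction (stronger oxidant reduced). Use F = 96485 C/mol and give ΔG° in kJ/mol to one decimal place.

-331.9 kJ/mol

O₂/H₂O (E° = +1.21 V) is the cathode; Cu²⁺/Cu (E° = +0.35 V) is the anode, so E°cell = +0.86 V.
Balancing electrons gives n = 4 (lcm of 4 and 2).
ΔG° = −nFE° = −(4)(96485)(+0.86) = -331,908 J = -331.9 kJ/mol.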